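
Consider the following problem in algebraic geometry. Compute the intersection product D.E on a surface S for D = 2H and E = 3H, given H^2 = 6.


Using bilinearity of the intersection pairing on a surface S:
(aH).(bH) = ab * (H.H)
We have H^2 = 6.
D.E = (2H).(3H) = 2*3*6
= 6*6
= 36

36


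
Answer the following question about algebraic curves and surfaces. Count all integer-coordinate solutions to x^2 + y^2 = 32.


Systematically check integer values of x where x^2 <= 32.
For each valid x, check if 32 - x^2 is a perfect square.
x=4: 32 - 16 = 16, sqrt = 4 (valid)
Total integer solutions found: 4

4


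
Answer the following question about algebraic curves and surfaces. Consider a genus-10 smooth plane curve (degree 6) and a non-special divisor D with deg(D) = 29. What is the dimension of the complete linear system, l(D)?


First, compute the genus of a smooth plane curve of degree 6:
g = (d-1)(d-2)/2 = (6-1)(6-2)/2 = 10
For a non-special divisor D (i.e., h^1(D) = 0), Riemann-Roch gives:
l(D) = deg(D) - g + 1
Since deg(D) = 29 >= 2g - 1 = 19, D is non-special.
l(D) = 29 - 10 + 1 = 20

20


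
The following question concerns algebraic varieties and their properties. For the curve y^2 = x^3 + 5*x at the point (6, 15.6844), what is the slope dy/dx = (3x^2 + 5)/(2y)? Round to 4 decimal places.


Using implicit differentiation of y^2 = x^3 + 5*x:
2y * dy/dx = 3x^2 + 5
dy/dx = (3x^2 + 5)/(2y)
Numerator: 3*6^2 + 5 = 113
Denominator: 2*15.6844 = 31.3688
dy/dx = 113/31.3688 = 3.6023

3.6023


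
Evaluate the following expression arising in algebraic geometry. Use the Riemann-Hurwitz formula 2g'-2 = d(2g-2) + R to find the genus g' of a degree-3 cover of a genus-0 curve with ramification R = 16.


Riemann-Hurwitz formula: 2g' - 2 = d(2g - 2) + R
Given: d = 3, g = 0, R = 16
2g' - 2 = 3*(2*0 - 2) + 16
2g' - 2 = 3*(-2) + 16
2g' - 2 = -6 + 16 = 10
2g' = 12
g' = 6

6


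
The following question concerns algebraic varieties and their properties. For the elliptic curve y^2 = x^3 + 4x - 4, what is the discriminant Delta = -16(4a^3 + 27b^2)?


Compute each component:
4a^3 = 4*4^3 = 4*64 = 256
27b^2 = 27*(-4)^2 = 27*16 = 432
4a^3 + 27b^2 = 256 + 432 = 688
Delta = -16*688 = -11008

-11008


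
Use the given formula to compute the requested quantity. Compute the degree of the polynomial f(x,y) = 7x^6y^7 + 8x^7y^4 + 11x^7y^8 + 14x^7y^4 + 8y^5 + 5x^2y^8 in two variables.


Examine each term for its total degree (sum of exponents).
  Term '7x^6y^7' has total degree 6+7 = 13.
  Term '8x^7y^4' has total degree 7+4 = 11.
  Term '11x^7y^8' has total degree 7+8 = 15.
  Term '14x^7y^4' has total degree 7+4 = 11.
  Term '8y^5' has total degree 0+5 = 5.
  Term '5x^2y^8' has total degree 2+8 = 10.
The maximum total degree among all terms is 15.

15


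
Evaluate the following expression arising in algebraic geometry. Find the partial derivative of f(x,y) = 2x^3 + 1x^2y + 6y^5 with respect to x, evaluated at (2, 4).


df/dx = 3*2*x^2 + 2*1*x^1*y
At (2,4): 3*2*2^2 + 2*1*2^1*4
= 24 + 16
= 40

40


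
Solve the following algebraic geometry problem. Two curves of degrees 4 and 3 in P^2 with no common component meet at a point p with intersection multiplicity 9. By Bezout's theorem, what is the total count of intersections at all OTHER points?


By Bezout's theorem, the total intersection number is d1 * d2.
Total = 4 * 3 = 12
Intersection multiplicity at p = 9
Remaining intersections = 12 - 9 = 3

3


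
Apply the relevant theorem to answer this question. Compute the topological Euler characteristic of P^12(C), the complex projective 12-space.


The complex projective space P^12 has one cell in each even real dimension 0, 2, ..., 24.
The cohomology groups are H^{2k}(P^12) = Z for k = 0,...,12, and 0 otherwise.
Euler characteristic = sum of Betti numbers = 1 per even-dimensional cohomology group.
chi(P^12) = 12 + 1 = 13

13


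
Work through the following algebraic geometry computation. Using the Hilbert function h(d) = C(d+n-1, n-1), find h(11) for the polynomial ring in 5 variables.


The Hilbert function for the polynomial ring in 5 variables is:
h(d) = C(d+n-1, n-1)
h(11) = C(11+5-1, 5-1) = C(15, 4)
= 15! / (4! * 11!)
= 1365

1365


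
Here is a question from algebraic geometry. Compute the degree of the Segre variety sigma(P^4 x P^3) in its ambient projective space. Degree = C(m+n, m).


The degree of the Segre variety P^4 x P^3 is C(m+n, m).
= C(7, 4)
= 35

35


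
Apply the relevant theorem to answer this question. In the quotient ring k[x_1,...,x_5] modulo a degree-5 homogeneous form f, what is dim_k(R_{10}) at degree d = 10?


For R = k[x_1,...,x_n]/(f) with f homogeneous of degree e:
The Hilbert series is (1 - t^e)/(1 - t)^n.
So h(d) = C(d+n-1, n-1) - C(d-e+n-1, n-1) for d >= e.
With n=5, e=5, d=10:
C(10+5-1, 5-1) = C(14, 4) = 1001
C(10-5+5-1, 5-1) = C(9, 4) = 126
h(10) = 1001 - 126 = 875

875


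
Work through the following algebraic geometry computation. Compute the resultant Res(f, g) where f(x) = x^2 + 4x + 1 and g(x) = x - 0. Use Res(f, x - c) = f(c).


For Res(f, x - c), we evaluate f at x = c.
f(0) = 0^2 + 4*0 + 1
= 0 + 0 + 1
= 0 + 1 = 1
Res(f, g) = 1

1


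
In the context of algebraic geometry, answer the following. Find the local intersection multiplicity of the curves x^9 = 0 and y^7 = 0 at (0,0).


The intersection multiplicity of V(x^a) and V(y^b) at the origin is:
I(O; V(x^9), V(y^7)) = dim_k(k[x,y]/(x^9, y^7))
A basis for k[x,y]/(x^9, y^7) is the set of monomials x^i * y^j
where 0 <= i < 9 and 0 <= j < 7.
The number of such monomials is 9 * 7 = 63

63


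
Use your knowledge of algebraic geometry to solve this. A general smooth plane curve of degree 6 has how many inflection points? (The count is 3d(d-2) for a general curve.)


For a general smooth plane curve C of degree d, the inflection points are
the intersection of C with its Hessian curve, which has degree 3(d-2).
By Bezout, the total intersection number is d * 3(d-2) = 6 * 12 = 72.
For a general curve every flex is ordinary, so each contributes
multiplicity 1 to C·Hess(C), and the number of distinct inflection
points is 3d(d-2).
Inflection points = 3*6*(6-2) = 3*6*4 = 72

72


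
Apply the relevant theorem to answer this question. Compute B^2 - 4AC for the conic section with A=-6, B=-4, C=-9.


The discriminant of a conic Ax^2 + Bxy + Cy^2 + ... = 0 is B^2 - 4AC.
B^2 = (-4)^2 = 16
4AC = 4*(-6)*(-9) = 216
Discriminant = 16 - 216 = -200

-200


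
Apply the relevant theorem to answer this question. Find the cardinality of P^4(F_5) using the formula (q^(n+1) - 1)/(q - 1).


P^4(F_5) has (q^(n+1) - 1)/(q - 1) points.
= 5^4 + 5^3 + 5^2 + 5^1 + 5^0
= 625 + 125 + 25 + 5 + 1
= 781

781


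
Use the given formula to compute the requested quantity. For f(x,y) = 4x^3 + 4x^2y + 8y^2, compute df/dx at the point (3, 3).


df/dx = 3*4*x^2 + 2*4*x^1*y
At (3,3): 3*4*3^2 + 2*4*3^1*3
= 108 + 72
= 180

180


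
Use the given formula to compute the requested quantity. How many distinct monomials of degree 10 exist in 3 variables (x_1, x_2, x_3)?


The number of degree-10 monomials in 3 variables is C(d+n-1, n-1).
= C(10+3-1, 3-1) = C(12, 2)
= 66

66


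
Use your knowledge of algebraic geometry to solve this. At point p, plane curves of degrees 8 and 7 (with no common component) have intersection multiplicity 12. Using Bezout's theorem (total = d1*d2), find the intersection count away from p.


By Bezout's theorem, the total intersection number is d1 * d2.
Total = 8 * 7 = 56
Intersection multiplicity at p = 12
Remaining intersections = 56 - 12 = 44

44


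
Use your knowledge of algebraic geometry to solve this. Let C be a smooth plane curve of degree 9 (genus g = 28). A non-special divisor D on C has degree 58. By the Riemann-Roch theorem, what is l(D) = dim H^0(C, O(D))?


First, compute the genus of a smooth plane curve of degree 9:
g = (d-1)(d-2)/2 = (9-1)(9-2)/2 = 28
For a non-special divisor D (i.e., h^1(D) = 0), Riemann-Roch gives:
l(D) = deg(D) - g + 1
Since deg(D) = 58 >= 2g - 1 = 55, D is non-special.
l(D) = 58 - 28 + 1 = 31

31


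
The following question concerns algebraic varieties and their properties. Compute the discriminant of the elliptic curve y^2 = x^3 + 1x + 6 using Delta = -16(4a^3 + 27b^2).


Compute each component:
4a^3 = 4*1^3 = 4*1 = 4
27b^2 = 27*6^2 = 27*36 = 972
4a^3 + 27b^2 = 4 + 972 = 976
Delta = -16*976 = -15616

-15616


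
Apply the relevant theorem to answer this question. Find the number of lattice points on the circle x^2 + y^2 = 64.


Systematically check integer values of x where x^2 <= 64.
For each valid x, check if 64 - x^2 is a perfect square.
x=0: 64 - 0 = 64, sqrt = 8 (valid)
x=8: 64 - 64 = 0, sqrt = 0 (valid)
Total integer solutions found: 4

4


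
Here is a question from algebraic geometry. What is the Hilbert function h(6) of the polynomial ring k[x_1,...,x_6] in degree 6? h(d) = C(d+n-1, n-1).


The Hilbert function for the polynomial ring in 6 variables is:
h(d) = C(d+n-1, n-1)
h(6) = C(6+6-1, 6-1) = C(11, 5)
= 11! / (5! * 6!)
= 462

462


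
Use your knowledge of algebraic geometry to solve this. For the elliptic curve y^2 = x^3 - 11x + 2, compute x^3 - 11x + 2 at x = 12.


Compute x^3 - 11x + 2 at x = 12:
x^3 = 12^3 = 1728
(-11)*x = (-11)*12 = -132
Sum: 1728 - 132 + 2 = 1598

1598


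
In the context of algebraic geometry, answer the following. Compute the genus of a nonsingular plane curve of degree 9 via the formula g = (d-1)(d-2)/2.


Using the genus formula for smooth plane curves:
g = (d-1)(d-2)/2
g = (9-1)(9-2)/2
g = 8*7/2
g = 56/2 = 28

28


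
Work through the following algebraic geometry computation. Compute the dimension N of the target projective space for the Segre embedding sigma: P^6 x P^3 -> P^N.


The Segre embedding maps P^m x P^n into P^N via
all products of coordinates from each factor.
N = (m+1)(n+1) - 1
N = (6+1)(3+1) - 1
N = 7*4 - 1
N = 28 - 1 = 27

27


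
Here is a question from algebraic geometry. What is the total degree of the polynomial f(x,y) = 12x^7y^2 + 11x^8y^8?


Examine each term for its total degree (sum of exponents).
  Term '12x^7y^2' has total degree 7+2 = 9.
  Term '11x^8y^8' has total degree 8+8 = 16.
The maximum total degree among all terms is 16.

16


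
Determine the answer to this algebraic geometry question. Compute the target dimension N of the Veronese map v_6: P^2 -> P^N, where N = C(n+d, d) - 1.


The Veronese embedding v_d: P^n -> P^N maps each point to all
degree-d monomials in n+1 homogeneous coordinates.
N = C(n+d, d) - 1
N = C(2+6, 6) - 1
N = C(8, 6) - 1
C(8, 6) = 28
N = 28 - 1 = 27

27


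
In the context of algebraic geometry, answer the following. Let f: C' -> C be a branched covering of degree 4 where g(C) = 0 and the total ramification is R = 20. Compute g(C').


Riemann-Hurwitz formula: 2g' - 2 = d(2g - 2) + R
Given: d = 4, g = 0, R = 20
2g' - 2 = 4*(2*0 - 2) + 20
2g' - 2 = 4*(-2) + 20
2g' - 2 = -8 + 20 = 12
2g' = 14
g' = 7

7


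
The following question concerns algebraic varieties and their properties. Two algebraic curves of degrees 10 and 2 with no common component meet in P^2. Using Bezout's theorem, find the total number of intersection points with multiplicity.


Bezout's theorem states the intersection count equals the product of degrees.
Intersection count = 10 * 2 = 20

20


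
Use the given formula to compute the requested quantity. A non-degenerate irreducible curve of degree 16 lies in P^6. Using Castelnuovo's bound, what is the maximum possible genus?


Castelnuovo's bound: write d - 1 = m(r-1) + epsilon with 0 <= epsilon < r-1.
d - 1 = 16 - 1 = 15
r - 1 = 6 - 1 = 5
15 = 3*5 + 0, so m = 3, epsilon = 0
pi(d, r) = m(m-1)(r-1)/2 + m*epsilon
= 3*2*5/2 + 3*0
= 30/2 + 0
= 15 + 0 = 15

15


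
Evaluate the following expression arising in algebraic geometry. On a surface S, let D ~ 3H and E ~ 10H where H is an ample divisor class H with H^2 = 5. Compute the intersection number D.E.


Using bilinearity of the intersection pairing on a surface S:
(aH).(bH) = ab * (H.H)
We have H^2 = 5.
D.E = (3H).(10H) = 3*10*5
= 30*5
= 150

150


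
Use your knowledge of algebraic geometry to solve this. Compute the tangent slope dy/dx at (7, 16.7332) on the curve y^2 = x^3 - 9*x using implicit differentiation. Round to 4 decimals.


Using implicit differentiation of y^2 = x^3 - 9*x:
2y * dy/dx = 3x^2 - 9
dy/dx = (3x^2 - 9)/(2y)
Numerator: 3*7^2 - 9 = 138
Denominator: 2*16.7332 = 33.4664
dy/dx = 138/33.4664 = 4.1235

4.1235


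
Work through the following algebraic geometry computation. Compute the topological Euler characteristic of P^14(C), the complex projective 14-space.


The complex projective space P^14 has one cell in each even real dimension 0, 2, ..., 28.
The cohomology groups are H^{2k}(P^14) = Z for k = 0,...,14, and 0 otherwise.
Euler characteristic = sum of Betti numbers = 1 per even-dimensional cohomology group.
chi(P^14) = 14 + 1 = 15

15


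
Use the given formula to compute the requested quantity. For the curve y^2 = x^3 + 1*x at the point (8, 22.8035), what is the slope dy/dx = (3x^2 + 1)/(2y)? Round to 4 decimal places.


Using implicit differentiation of y^2 = x^3 + 1*x:
2y * dy/dx = 3x^2 + 1
dy/dx = (3x^2 + 1)/(2y)
Numerator: 3*8^2 + 1 = 193
Denominator: 2*22.8035 = 45.607
dy/dx = 193/45.607 = 4.2318

4.2318


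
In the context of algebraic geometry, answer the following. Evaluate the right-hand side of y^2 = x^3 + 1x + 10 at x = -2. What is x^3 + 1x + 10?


Compute x^3 + 1x + 10 at x = -2:
x^3 = (-2)^3 = -8
1*x = 1*(-2) = -2
Sum: -8 - 2 + 10 = 0

0


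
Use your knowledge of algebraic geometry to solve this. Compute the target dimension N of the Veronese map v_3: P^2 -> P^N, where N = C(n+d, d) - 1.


The Veronese embedding v_d: P^n -> P^N maps each point to all
degree-d monomials in n+1 homogeneous coordinates.
N = C(n+d, d) - 1
N = C(2+3, 3) - 1
N = C(5, 3) - 1
C(5, 3) = 10
N = 10 - 1 = 9

9


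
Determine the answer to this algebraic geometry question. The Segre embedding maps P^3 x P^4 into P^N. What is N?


The Segre embedding maps P^m x P^n into P^N via
all products of coordinates from each factor.
N = (m+1)(n+1) - 1
N = (3+1)(4+1) - 1
N = 4*5 - 1
N = 20 - 1 = 19

19


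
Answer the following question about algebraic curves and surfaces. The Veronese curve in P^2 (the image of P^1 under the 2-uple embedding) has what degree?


The rational normal curve in P^2 is the image of P^1 under the 2-uple Veronese.
A general hyperplane in P^2 pulls back to a degree-2 form on P^1, which has 2 zeros,
so the curve meets a general hyperplane in 2 points. Degree = 2.

2


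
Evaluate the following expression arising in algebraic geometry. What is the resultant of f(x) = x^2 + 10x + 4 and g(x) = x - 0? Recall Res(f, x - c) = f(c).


For Res(f, x - c), we evaluate f at x = c.
f(0) = 0^2 + 10*0 + 4
= 0 + 0 + 4
= 0 + 4 = 4
Res(f, g) = 4

4


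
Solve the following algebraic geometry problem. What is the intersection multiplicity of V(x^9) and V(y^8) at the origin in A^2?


The intersection multiplicity of V(x^a) and V(y^b) at the origin is:
I(O; V(x^9), V(y^8)) = dim_k(k[x,y]/(x^9, y^8))
A basis for k[x,y]/(x^9, y^8) is the set of monomials x^i * y^j
where 0 <= i < 9 and 0 <= j < 8.
The number of such monomials is 9 * 8 = 72

72


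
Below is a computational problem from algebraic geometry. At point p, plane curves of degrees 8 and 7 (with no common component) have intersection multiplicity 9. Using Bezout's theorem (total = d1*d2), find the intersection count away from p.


By Bezout's theorem, the total intersection number is d1 * d2.
Total = 8 * 7 = 56
Intersection multiplicity at p = 9
Remaining intersections = 56 - 9 = 47

47


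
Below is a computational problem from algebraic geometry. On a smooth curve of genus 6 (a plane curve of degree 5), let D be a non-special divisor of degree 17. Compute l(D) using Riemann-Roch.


First, compute the genus of a smooth plane curve of degree 5:
g = (d-1)(d-2)/2 = (5-1)(5-2)/2 = 6
For a non-special divisor D (i.e., h^1(D) = 0), Riemann-Roch gives:
l(D) = deg(D) - g + 1
Since deg(D) = 17 >= 2g - 1 = 11, D is non-special.
l(D) = 17 - 6 + 1 = 12

12


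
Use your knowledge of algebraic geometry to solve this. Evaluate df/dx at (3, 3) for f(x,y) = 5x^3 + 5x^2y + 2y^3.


df/dx = 3*5*x^2 + 2*5*x^1*y
At (3,3): 3*5*3^2 + 2*5*3^1*3
= 135 + 90
= 225

225


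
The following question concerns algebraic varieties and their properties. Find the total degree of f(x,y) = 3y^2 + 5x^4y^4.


Examine each term for its total degree (sum of exponents).
  Term '3y^2' has total degree 0+2 = 2.
  Term '5x^4y^4' has total degree 4+4 = 8.
The maximum total degree among all terms is 8.

8


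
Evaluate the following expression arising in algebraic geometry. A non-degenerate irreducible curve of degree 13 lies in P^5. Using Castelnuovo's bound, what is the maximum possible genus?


Castelnuovo's bound: write d - 1 = m(r-1) + epsilon with 0 <= epsilon < r-1.
d - 1 = 13 - 1 = 12
r - 1 = 5 - 1 = 4
12 = 3*4 + 0, so m = 3, epsilon = 0
pi(d, r) = m(m-1)(r-1)/2 + m*epsilon
= 3*2*4/2 + 3*0
= 24/2 + 0
= 12 + 0 = 12

12


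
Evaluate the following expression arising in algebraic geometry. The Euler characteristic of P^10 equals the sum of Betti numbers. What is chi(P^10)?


The complex projective space P^10 has one cell in each even real dimension 0, 2, ..., 20.
The cohomology groups are H^{2k}(P^10) = Z for k = 0,...,10, and 0 otherwise.
Euler characteristic = sum of Betti numbers = 1 per even-dimensional cohomology group.
chi(P^10) = 10 + 1 = 11

11


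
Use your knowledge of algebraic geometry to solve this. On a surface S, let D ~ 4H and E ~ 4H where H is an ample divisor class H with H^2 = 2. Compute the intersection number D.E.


Using bilinearity of the intersection pairing on a surface S:
(aH).(bH) = ab * (H.H)
We have H^2 = 2.
D.E = (4H).(4H) = 4*4*2
= 16*2
= 32

32


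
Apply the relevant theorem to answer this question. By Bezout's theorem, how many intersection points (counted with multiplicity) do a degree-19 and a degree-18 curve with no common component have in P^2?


Bezout's theorem states the intersection count equals the product of degrees.
Intersection count = 19 * 18 = 342

342


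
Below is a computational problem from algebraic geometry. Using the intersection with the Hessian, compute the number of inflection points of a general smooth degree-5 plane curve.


For a general smooth plane curve C of degree d, the inflection points are
the intersection of C with its Hessian curve, which has degree 3(d-2).
By Bezout, the total intersection number is d * 3(d-2) = 5 * 9 = 45.
For a general curve every flex is ordinary, so each contributes
multiplicity 1 to C·Hess(C), and the number of distinct inflection
points is 3d(d-2).
Inflection points = 3*5*(5-2) = 3*5*3 = 45

45


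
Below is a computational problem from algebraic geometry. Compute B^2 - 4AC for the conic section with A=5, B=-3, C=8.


The discriminant of a conic Ax^2 + Bxy + Cy^2 + ... = 0 is B^2 - 4AC.
B^2 = (-3)^2 = 9
4AC = 4*5*8 = 160
Discriminant = 9 - 160 = -151

-151


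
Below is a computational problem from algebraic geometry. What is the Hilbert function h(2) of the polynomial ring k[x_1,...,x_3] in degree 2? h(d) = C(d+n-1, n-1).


The Hilbert function for the polynomial ring in 3 variables is:
h(d) = C(d+n-1, n-1)
h(2) = C(2+3-1, 3-1) = C(4, 2)
= 4! / (2! * 2!)
= 6

6


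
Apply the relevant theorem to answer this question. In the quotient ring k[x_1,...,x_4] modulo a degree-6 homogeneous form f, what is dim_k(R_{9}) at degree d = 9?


For R = k[x_1,...,x_n]/(f) with f homogeneous of degree e:
The Hilbert series is (1 - t^e)/(1 - t)^n.
So h(d) = C(d+n-1, n-1) - C(d-e+n-1, n-1) for d >= e.
With n=4, e=6, d=9:
C(9+4-1, 4-1) = C(12, 3) = 220
C(9-6+4-1, 4-1) = C(6, 3) = 20
h(9) = 220 - 20 = 200

200


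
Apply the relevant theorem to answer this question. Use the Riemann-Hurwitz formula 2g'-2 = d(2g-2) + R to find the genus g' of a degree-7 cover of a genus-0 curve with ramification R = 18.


Riemann-Hurwitz formula: 2g' - 2 = d(2g - 2) + R
Given: d = 7, g = 0, R = 18
2g' - 2 = 7*(2*0 - 2) + 18
2g' - 2 = 7*(-2) + 18
2g' - 2 = -14 + 18 = 4
2g' = 6
g' = 3

3


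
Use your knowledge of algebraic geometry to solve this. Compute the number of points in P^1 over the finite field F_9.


P^1(F_9) has (q^(n+1) - 1)/(q - 1) points.
= 9^1 + 9^0
= 9 + 1
= 10

10


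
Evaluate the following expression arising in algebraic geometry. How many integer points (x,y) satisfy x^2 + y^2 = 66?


Systematically check integer values of x where x^2 <= 66.
For each valid x, check if 66 - x^2 is a perfect square.
Total integer solutions found: 0

0


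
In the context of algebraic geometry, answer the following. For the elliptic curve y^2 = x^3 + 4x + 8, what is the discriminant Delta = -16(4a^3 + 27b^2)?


Compute each component:
4a^3 = 4*4^3 = 4*64 = 256
27b^2 = 27*8^2 = 27*64 = 1728
4a^3 + 27b^2 = 256 + 1728 = 1984
Delta = -16*1984 = -31744

-31744


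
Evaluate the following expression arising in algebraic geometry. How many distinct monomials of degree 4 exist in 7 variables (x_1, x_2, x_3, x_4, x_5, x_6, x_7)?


The number of degree-4 monomials in 7 variables is C(d+n-1, n-1).
= C(4+7-1, 7-1) = C(10, 6)
= 210

210


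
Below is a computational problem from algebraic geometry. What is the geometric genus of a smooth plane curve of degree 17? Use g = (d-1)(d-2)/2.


Using the genus formula for smooth plane curves:
g = (d-1)(d-2)/2
g = (17-1)(17-2)/2
g = 16*15/2
g = 240/2 = 120

120


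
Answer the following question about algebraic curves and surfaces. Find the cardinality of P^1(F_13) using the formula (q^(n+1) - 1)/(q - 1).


P^1(F_13) has (q^(n+1) - 1)/(q - 1) points.
= 13^1 + 13^0
= 13 + 1
= 14

14


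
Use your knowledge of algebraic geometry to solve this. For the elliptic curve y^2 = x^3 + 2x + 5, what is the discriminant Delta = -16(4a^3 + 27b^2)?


Compute each component:
4a^3 = 4*2^3 = 4*8 = 32
27b^2 = 27*5^2 = 27*25 = 675
4a^3 + 27b^2 = 32 + 675 = 707
Delta = -16*707 = -11312

-11312


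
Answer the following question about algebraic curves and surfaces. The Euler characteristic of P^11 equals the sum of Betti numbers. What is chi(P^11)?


The complex projective space P^11 has one cell in each even real dimension 0, 2, ..., 22.
The cohomology groups are H^{2k}(P^11) = Z for k = 0,...,11, and 0 otherwise.
Euler characteristic = sum of Betti numbers = 1 per even-dimensional cohomology group.
chi(P^11) = 11 + 1 = 12

12


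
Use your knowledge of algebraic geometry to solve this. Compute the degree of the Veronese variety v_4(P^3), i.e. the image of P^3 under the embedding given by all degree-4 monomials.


The Veronese variety v_4(P^3) has degree d^r.
d^r = 4^3 = 64

64


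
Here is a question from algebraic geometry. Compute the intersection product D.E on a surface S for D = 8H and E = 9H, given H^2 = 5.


Using bilinearity of the intersection pairing on a surface S:
(aH).(bH) = ab * (H.H)
We have H^2 = 5.
D.E = (8H).(9H) = 8*9*5
= 72*5
= 360

360


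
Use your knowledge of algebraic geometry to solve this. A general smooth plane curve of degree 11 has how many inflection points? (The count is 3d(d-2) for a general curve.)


For a general smooth plane curve C of degree d, the inflection points are
the intersection of C with its Hessian curve, which has degree 3(d-2).
By Bezout, the total intersection number is d * 3(d-2) = 11 * 27 = 297.
For a general curve every flex is ordinary, so each contributes
multiplicity 1 to C·Hess(C), and the number of distinct inflection
points is 3d(d-2).
Inflection points = 3*11*(11-2) = 3*11*9 = 297

297


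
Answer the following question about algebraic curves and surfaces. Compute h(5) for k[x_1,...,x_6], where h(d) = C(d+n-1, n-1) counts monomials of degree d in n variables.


The Hilbert function for the polynomial ring in 6 variables is:
h(d) = C(d+n-1, n-1)
h(5) = C(5+6-1, 6-1) = C(10, 5)
= 10! / (5! * 5!)
= 252

252


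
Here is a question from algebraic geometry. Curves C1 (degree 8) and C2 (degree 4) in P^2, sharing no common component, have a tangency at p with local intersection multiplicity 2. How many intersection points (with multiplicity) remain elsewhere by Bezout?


By Bezout's theorem, the total intersection number is d1 * d2.
Total = 8 * 4 = 32
Intersection multiplicity at p = 2
Remaining intersections = 32 - 2 = 30

30


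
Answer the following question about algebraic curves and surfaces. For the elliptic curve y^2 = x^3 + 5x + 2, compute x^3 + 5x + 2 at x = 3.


Compute x^3 + 5x + 2 at x = 3:
x^3 = 3^3 = 27
5*x = 5*3 = 15
Sum: 27 + 15 + 2 = 44

44


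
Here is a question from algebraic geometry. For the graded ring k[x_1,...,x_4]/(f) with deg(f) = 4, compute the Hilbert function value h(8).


For R = k[x_1,...,x_n]/(f) with f homogeneous of degree e:
The Hilbert series is (1 - t^e)/(1 - t)^n.
So h(d) = C(d+n-1, n-1) - C(d-e+n-1, n-1) for d >= e.
With n=4, e=4, d=8:
C(8+4-1, 4-1) = C(11, 3) = 165
C(8-4+4-1, 4-1) = C(7, 3) = 35
h(8) = 165 - 35 = 130

130


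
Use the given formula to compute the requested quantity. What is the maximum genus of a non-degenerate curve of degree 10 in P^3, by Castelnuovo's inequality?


Castelnuovo's bound: write d - 1 = m(r-1) + epsilon with 0 <= epsilon < r-1.
d - 1 = 10 - 1 = 9
r - 1 = 3 - 1 = 2
9 = 4*2 + 1, so m = 4, epsilon = 1
pi(d, r) = m(m-1)(r-1)/2 + m*epsilon
= 4*3*2/2 + 4*1
= 24/2 + 4
= 12 + 4 = 16

16


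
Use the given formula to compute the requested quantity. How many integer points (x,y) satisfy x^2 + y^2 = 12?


Systematically check integer values of x where x^2 <= 12.
For each valid x, check if 12 - x^2 is a perfect square.
Total integer solutions found: 0

0


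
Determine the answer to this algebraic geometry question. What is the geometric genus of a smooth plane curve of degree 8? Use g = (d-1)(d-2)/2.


Using the genus formula for smooth plane curves:
g = (d-1)(d-2)/2
g = (8-1)(8-2)/2
g = 7*6/2
g = 42/2 = 21

21


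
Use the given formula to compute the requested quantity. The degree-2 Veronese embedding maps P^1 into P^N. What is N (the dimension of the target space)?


The Veronese embedding v_d: P^n -> P^N maps each point to all
degree-d monomials in n+1 homogeneous coordinates.
N = C(n+d, d) - 1
N = C(1+2, 2) - 1
N = C(3, 2) - 1
C(3, 2) = 3
N = 3 - 1 = 2

2


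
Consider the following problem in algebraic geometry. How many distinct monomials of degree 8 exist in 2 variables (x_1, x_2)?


The number of degree-8 monomials in 2 variables is C(d+n-1, n-1).
= C(8+2-1, 2-1) = C(9, 1)
= 9

9


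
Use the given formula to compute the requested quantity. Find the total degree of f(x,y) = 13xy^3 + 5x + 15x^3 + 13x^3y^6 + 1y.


Examine each term for its total degree (sum of exponents).
  Term '13xy^3' has total degree 1+3 = 4.
  Term '5x' has total degree 1+0 = 1.
  Term '15x^3' has total degree 3+0 = 3.
  Term '13x^3y^6' has total degree 3+6 = 9.
  Term '1y' has total degree 0+1 = 1.
The maximum total degree among all terms is 9.

9


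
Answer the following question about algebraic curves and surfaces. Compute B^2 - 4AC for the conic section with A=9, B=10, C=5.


The discriminant of a conic Ax^2 + Bxy + Cy^2 + ... = 0 is B^2 - 4AC.
B^2 = 10^2 = 100
4AC = 4*9*5 = 180
Discriminant = 100 - 180 = -80

-80


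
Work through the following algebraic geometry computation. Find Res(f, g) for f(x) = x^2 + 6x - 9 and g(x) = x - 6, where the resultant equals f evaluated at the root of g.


For Res(f, x - c), we evaluate f at x = c.
f(6) = 6^2 + 6*6 - 9
= 36 + 36 - 9
= 72 - 9 = 63
Res(f, g) = 63

63


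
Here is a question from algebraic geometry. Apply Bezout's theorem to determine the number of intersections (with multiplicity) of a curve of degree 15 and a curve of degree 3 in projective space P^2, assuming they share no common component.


Bezout's theorem states the intersection count equals the product of degrees.
Intersection count = 15 * 3 = 45

45


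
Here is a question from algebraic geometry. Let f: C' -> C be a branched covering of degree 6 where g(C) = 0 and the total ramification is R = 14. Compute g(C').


Riemann-Hurwitz formula: 2g' - 2 = d(2g - 2) + R
Given: d = 6, g = 0, R = 14
2g' - 2 = 6*(2*0 - 2) + 14
2g' - 2 = 6*(-2) + 14
2g' - 2 = -12 + 14 = 2
2g' = 4
g' = 2

2


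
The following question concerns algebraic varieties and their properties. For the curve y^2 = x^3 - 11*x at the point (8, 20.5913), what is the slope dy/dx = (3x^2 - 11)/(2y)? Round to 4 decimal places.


Using implicit differentiation of y^2 = x^3 - 11*x:
2y * dy/dx = 3x^2 - 11
dy/dx = (3x^2 - 11)/(2y)
Numerator: 3*8^2 - 11 = 181
Denominator: 2*20.5913 = 41.1826
dy/dx = 181/41.1826 = 4.3951

4.3951


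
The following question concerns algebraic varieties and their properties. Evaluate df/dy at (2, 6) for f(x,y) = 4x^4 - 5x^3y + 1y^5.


df/dy = (-5)*x^3 + 5*1*y^4
At (2,6): (-5)*2^3 + 5*1*6^4
= -40 + 6480
= 6440

6440


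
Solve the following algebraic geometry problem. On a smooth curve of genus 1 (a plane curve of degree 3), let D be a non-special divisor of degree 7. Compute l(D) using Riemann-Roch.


First, compute the genus of a smooth plane curve of degree 3:
g = (d-1)(d-2)/2 = (3-1)(3-2)/2 = 1
For a non-special divisor D (i.e., h^1(D) = 0), Riemann-Roch gives:
l(D) = deg(D) - g + 1
Since deg(D) = 7 >= 2g - 1 = 1, D is non-special.
l(D) = 7 - 1 + 1 = 7

7


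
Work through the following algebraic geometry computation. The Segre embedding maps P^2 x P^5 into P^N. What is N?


The Segre embedding maps P^m x P^n into P^N via
all products of coordinates from each factor.
N = (m+1)(n+1) - 1
N = (2+1)(5+1) - 1
N = 3*6 - 1
N = 18 - 1 = 17

17


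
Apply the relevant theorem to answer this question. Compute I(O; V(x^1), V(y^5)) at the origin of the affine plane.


The intersection multiplicity of V(x^a) and V(y^b) at the origin is:
I(O; V(x^1), V(y^5)) = dim_k(k[x,y]/(x^1, y^5))
A basis for k[x,y]/(x^1, y^5) is the set of monomials x^i * y^j
where 0 <= i < 1 and 0 <= j < 5.
The number of such monomials is 1 * 5 = 5

5


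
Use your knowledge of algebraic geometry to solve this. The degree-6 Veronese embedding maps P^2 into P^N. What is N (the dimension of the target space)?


The Veronese embedding v_d: P^n -> P^N maps each point to all
degree-d monomials in n+1 homogeneous coordinates.
N = C(n+d, d) - 1
N = C(2+6, 6) - 1
N = C(8, 6) - 1
C(8, 6) = 28
N = 28 - 1 = 27

27


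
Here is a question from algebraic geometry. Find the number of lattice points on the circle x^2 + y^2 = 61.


Systematically check integer values of x where x^2 <= 61.
For each valid x, check if 61 - x^2 is a perfect square.
x=5: 61 - 25 = 36, sqrt = 6 (valid)
x=6: 61 - 36 = 25, sqrt = 5 (valid)
Total integer solutions found: 8

8


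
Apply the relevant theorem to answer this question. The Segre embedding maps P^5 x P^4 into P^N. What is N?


The Segre embedding maps P^m x P^n into P^N via
all products of coordinates from each factor.
N = (m+1)(n+1) - 1
N = (5+1)(4+1) - 1
N = 6*5 - 1
N = 30 - 1 = 29

29


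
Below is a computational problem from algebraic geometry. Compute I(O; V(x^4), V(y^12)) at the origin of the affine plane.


The intersection multiplicity of V(x^a) and V(y^b) at the origin is:
I(O; V(x^4), V(y^12)) = dim_k(k[x,y]/(x^4, y^12))
A basis for k[x,y]/(x^4, y^12) is the set of monomials x^i * y^j
where 0 <= i < 4 and 0 <= j < 12.
The number of such monomials is 4 * 12 = 48

48


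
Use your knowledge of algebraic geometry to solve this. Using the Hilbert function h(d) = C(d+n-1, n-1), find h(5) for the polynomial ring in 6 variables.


The Hilbert function for the polynomial ring in 6 variables is:
h(d) = C(d+n-1, n-1)
h(5) = C(5+6-1, 6-1) = C(10, 5)
= 10! / (5! * 5!)
= 252

252


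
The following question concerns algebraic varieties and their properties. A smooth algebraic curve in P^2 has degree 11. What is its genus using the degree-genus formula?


Using the genus formula for smooth plane curves:
g = (d-1)(d-2)/2
g = (11-1)(11-2)/2
g = 10*9/2
g = 90/2 = 45

45


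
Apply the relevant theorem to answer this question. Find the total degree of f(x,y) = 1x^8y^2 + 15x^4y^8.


Examine each term for its total degree (sum of exponents).
  Term '1x^8y^2' has total degree 8+2 = 10.
  Term '15x^4y^8' has total degree 4+8 = 12.
The maximum total degree among all terms is 12.

12


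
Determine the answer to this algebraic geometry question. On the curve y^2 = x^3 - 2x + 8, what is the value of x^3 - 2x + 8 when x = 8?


Compute x^3 - 2x + 8 at x = 8:
x^3 = 8^3 = 512
(-2)*x = (-2)*8 = -16
Sum: 512 - 16 + 8 = 504

504


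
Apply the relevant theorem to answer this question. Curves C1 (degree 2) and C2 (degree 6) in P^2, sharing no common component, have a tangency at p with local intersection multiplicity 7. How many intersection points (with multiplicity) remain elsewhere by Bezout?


By Bezout's theorem, the total intersection number is d1 * d2.
Total = 2 * 6 = 12
Intersection multiplicity at p = 7
Remaining intersections = 12 - 7 = 5

5


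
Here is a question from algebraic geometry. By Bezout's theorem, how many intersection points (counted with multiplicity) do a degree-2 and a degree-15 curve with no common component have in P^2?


Bezout's theorem states the intersection count equals the product of degrees.
Intersection count = 2 * 15 = 30

30


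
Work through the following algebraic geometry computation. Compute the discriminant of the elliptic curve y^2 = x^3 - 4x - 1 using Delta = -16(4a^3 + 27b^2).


Compute each component:
4a^3 = 4*(-4)^3 = 4*(-64) = -256
27b^2 = 27*(-1)^2 = 27*1 = 27
4a^3 + 27b^2 = -256 + 27 = -229
Delta = -16*(-229) = 3664

3664


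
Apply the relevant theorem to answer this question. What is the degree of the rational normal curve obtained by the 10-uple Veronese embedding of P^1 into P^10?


The rational normal curve in P^10 is the image of P^1 under the 10-uple Veronese.
A general hyperplane in P^10 pulls back to a degree-10 form on P^1, which has 10 zeros,
so the curve meets a general hyperplane in 10 points. Degree = 10.

10


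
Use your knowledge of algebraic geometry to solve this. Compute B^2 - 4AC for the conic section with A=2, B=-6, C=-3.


The discriminant of a conic Ax^2 + Bxy + Cy^2 + ... = 0 is B^2 - 4AC.
B^2 = (-6)^2 = 36
4AC = 4*2*(-3) = -24
Discriminant = 36 + 24 = 60

60


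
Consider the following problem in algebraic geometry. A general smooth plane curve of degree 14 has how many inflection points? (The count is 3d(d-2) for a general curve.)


For a general smooth plane curve C of degree d, the inflection points are
the intersection of C with its Hessian curve, which has degree 3(d-2).
By Bezout, the total intersection number is d * 3(d-2) = 14 * 36 = 504.
For a general curve every flex is ordinary, so each contributes
multiplicity 1 to C·Hess(C), and the number of distinct inflection
points is 3d(d-2).
Inflection points = 3*14*(14-2) = 3*14*12 = 504

504


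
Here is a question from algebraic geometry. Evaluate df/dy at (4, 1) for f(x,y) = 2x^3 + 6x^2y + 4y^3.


df/dy = 6*x^2 + 3*4*y^2
At (4,1): 6*4^2 + 3*4*1^2
= 96 + 12
= 108

108


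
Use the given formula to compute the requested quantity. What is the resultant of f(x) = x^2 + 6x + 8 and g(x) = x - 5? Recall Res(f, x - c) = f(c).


For Res(f, x - c), we evaluate f at x = c.
f(5) = 5^2 + 6*5 + 8
= 25 + 30 + 8
= 55 + 8 = 63
Res(f, g) = 63

63


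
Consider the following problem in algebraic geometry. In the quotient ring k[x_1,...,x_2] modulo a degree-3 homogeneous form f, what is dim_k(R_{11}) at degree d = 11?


For R = k[x_1,...,x_n]/(f) with f homogeneous of degree e:
The Hilbert series is (1 - t^e)/(1 - t)^n.
So h(d) = C(d+n-1, n-1) - C(d-e+n-1, n-1) for d >= e.
With n=2, e=3, d=11:
C(11+2-1, 2-1) = C(12, 1) = 12
C(11-3+2-1, 2-1) = C(9, 1) = 9
h(11) = 12 - 9 = 3

3


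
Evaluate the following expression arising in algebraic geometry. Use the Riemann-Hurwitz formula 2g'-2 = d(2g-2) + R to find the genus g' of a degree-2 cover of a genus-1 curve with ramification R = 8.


Riemann-Hurwitz formula: 2g' - 2 = d(2g - 2) + R
Given: d = 2, g = 1, R = 8
2g' - 2 = 2*(2*1 - 2) + 8
2g' - 2 = 2*0 + 8
2g' - 2 = 0 + 8 = 8
2g' = 10
g' = 5

5


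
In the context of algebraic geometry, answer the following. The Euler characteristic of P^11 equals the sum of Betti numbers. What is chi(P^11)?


The complex projective space P^11 has one cell in each even real dimension 0, 2, ..., 22.
The cohomology groups are H^{2k}(P^11) = Z for k = 0,...,11, and 0 otherwise.
Euler characteristic = sum of Betti numbers = 1 per even-dimensional cohomology group.
chi(P^11) = 11 + 1 = 12

12


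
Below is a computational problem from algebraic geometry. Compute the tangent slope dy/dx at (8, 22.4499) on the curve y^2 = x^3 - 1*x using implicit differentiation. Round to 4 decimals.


Using implicit differentiation of y^2 = x^3 - 1*x:
2y * dy/dx = 3x^2 - 1
dy/dx = (3x^2 - 1)/(2y)
Numerator: 3*8^2 - 1 = 191
Denominator: 2*22.4499 = 44.8998
dy/dx = 191/44.8998 = 4.2539

4.2539


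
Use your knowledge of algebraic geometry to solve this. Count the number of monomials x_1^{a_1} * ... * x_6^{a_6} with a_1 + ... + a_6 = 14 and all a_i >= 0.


The number of degree-14 monomials in 6 variables is C(d+n-1, n-1).
= C(14+6-1, 6-1) = C(19, 5)
= 11628

11628


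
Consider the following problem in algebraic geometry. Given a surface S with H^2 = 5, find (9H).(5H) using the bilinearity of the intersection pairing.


Using bilinearity of the intersection pairing on a surface S:
(aH).(bH) = ab * (H.H)
We have H^2 = 5.
D.E = (9H).(5H) = 9*5*5
= 45*5
= 225

225


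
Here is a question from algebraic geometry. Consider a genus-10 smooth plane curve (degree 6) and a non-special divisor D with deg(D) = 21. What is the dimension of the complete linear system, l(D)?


First, compute the genus of a smooth plane curve of degree 6:
g = (d-1)(d-2)/2 = (6-1)(6-2)/2 = 10
For a non-special divisor D (i.e., h^1(D) = 0), Riemann-Roch gives:
l(D) = deg(D) - g + 1
Since deg(D) = 21 >= 2g - 1 = 19, D is non-special.
l(D) = 21 - 10 + 1 = 12

12


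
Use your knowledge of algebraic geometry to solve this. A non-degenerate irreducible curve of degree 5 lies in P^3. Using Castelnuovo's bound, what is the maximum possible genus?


Castelnuovo's bound: write d - 1 = m(r-1) + epsilon with 0 <= epsilon < r-1.
d - 1 = 5 - 1 = 4
r - 1 = 3 - 1 = 2
4 = 2*2 + 0, so m = 2, epsilon = 0
pi(d, r) = m(m-1)(r-1)/2 + m*epsilon
= 2*1*2/2 + 2*0
= 4/2 + 0
= 2 + 0 = 2

2


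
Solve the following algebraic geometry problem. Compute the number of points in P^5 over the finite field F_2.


P^5(F_2) has (q^(n+1) - 1)/(q - 1) points.
= 2^5 + 2^4 + 2^3 + 2^2 + 2^1 + 2^0
= 32 + 16 + 8 + 4 + 2 + 1
= 63

63


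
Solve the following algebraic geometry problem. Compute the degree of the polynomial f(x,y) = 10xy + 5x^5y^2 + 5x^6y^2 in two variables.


Examine each term for its total degree (sum of exponents).
  Term '10xy' has total degree 1+1 = 2.
  Term '5x^5y^2' has total degree 5+2 = 7.
  Term '5x^6y^2' has total degree 6+2 = 8.
The maximum total degree among all terms is 8.

8


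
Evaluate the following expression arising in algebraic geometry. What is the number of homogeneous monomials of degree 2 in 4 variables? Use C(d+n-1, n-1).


The number of degree-2 monomials in 4 variables is C(d+n-1, n-1).
= C(2+4-1, 4-1) = C(5, 3)
= 10

10


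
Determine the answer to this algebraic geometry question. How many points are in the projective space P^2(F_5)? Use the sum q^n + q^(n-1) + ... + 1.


P^2(F_5) has (q^(n+1) - 1)/(q - 1) points.
= 5^2 + 5^1 + 5^0
= 25 + 5 + 1
= 31

31


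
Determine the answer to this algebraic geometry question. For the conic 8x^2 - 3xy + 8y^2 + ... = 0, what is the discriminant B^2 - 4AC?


The discriminant of a conic Ax^2 + Bxy + Cy^2 + ... = 0 is B^2 - 4AC.
B^2 = (-3)^2 = 9
4AC = 4*8*8 = 256
Discriminant = 9 - 256 = -247

-247
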